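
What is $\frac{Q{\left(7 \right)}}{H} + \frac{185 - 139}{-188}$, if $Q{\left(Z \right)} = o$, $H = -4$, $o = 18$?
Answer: $- \frac{223}{47} \approx -4.7447$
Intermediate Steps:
$Q{\left(Z \right)} = 18$
$\frac{Q{\left(7 \right)}}{H} + \frac{185 - 139}{-188} = \frac{18}{-4} + \frac{185 - 139}{-188} = 18 \left(- \frac{1}{4}\right) + 46 \left(- \frac{1}{188}\right) = - \frac{9}{2} - \frac{23}{94} = - \frac{223}{47}$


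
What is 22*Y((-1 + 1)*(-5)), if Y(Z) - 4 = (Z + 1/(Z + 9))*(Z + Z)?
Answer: 88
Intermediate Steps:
Y(Z) = 4 + 2*Z*(Z + 1/(9 + Z)) (Y(Z) = 4 + (Z + 1/(Z + 9))*(Z + Z) = 4 + (Z + 1/(9 + Z))*(2*Z) = 4 + 2*Z*(Z + 1/(9 + Z)))
22*Y((-1 + 1)*(-5)) = 22*(2*(18 + ((-1 + 1)*(-5))³ + 3*((-1 + 1)*(-5)) + 9*((-1 + 1)*(-5))²)/(9 + (-1 + 1)*(-5))) = 22*(2*(18 + (0*(-5))³ + 3*(0*(-5)) + 9*(0*(-5))²)/(9 + 0*(-5))) = 22*(2*(18 + 0³ + 3*0 + 9*0²)/(9 + 0)) = 22*(2*(18 + 0 + 0 + 9*0)/9) = 22*(2*(⅑)*(18 + 0 + 0 + 0)) = 22*(2*(⅑)*18) = 22*4 = 88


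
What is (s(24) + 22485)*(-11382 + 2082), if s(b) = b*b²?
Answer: -337673700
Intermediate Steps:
s(b) = b³
(s(24) + 22485)*(-11382 + 2082) = (24³ + 22485)*(-11382 + 2082) = (13824 + 22485)*(-9300) = 36309*(-9300) = -337673700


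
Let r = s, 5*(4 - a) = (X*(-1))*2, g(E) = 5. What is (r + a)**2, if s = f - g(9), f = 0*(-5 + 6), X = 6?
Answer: 49/25 ≈ 1.9600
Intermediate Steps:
f = 0 (f = 0*1 = 0)
a = 32/5 (a = 4 - 6*(-1)*2/5 = 4 - (-6)*2/5 = 4 - 1/5*(-12) = 4 + 12/5 = 32/5 ≈ 6.4000)
s = -5 (s = 0 - 1*5 = 0 - 5 = -5)
r = -5
(r + a)**2 = (-5 + 32/5)**2 = (7/5)**2 = 49/25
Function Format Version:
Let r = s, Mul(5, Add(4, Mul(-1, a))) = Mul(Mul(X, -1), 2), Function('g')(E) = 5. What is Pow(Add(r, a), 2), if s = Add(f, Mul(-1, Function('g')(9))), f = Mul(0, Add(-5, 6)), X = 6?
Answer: Rational(49, 25) ≈ 1.9600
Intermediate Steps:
f = 0 (f = Mul(0, 1) = 0)
a = Rational(32, 5) (a = Add(4, Mul(Rational(-1, 5), Mul(Mul(6, -1), 2))) = Add(4, Mul(Rational(-1, 5), Mul(-6, 2))) = Add(4, Mul(Rational(-1, 5), -12)) = Add(4, Rational(12, 5)) = Rational(32, 5) ≈ 6.4000)
s = -5 (s = Add(0, Mul(-1, 5)) = Add(0, -5) = -5)
r = -5
Pow(Add(r, a), 2) = Pow(Add(-5, Rational(32, 5)), 2) = Pow(Rational(7, 5), 2) = Rational(49, 25)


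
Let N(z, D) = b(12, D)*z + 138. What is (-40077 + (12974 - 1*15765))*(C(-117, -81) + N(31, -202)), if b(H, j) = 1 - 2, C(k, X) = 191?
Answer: -12774664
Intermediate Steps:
b(H, j) = -1
N(z, D) = 138 - z (N(z, D) = -z + 138 = 138 - z)
(-40077 + (12974 - 1*15765))*(C(-117, -81) + N(31, -202)) = (-40077 + (12974 - 1*15765))*(191 + (138 - 1*31)) = (-40077 + (12974 - 15765))*(191 + (138 - 31)) = (-40077 - 2791)*(191 + 107) = -42868*298 = -12774664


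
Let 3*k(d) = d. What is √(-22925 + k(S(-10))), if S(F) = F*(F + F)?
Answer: 5*I*√8229/3 ≈ 151.19*I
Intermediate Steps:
S(F) = 2*F² (S(F) = F*(2*F) = 2*F²)
k(d) = d/3
√(-22925 + k(S(-10))) = √(-22925 + (2*(-10)²)/3) = √(-22925 + (2*100)/3) = √(-22925 + (⅓)*200) = √(-22925 + 200/3) = √(-68575/3) = 5*I*√8229/3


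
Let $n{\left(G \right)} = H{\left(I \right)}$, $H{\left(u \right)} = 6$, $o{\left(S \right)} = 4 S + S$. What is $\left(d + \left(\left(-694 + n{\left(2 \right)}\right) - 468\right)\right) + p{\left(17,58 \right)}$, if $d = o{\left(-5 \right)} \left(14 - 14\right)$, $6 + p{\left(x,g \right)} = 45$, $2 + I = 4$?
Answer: $-1117$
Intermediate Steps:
$I = 2$ ($I = -2 + 4 = 2$)
$o{\left(S \right)} = 5 S$
$p{\left(x,g \right)} = 39$ ($p{\left(x,g \right)} = -6 + 45 = 39$)
$n{\left(G \right)} = 6$
$d = 0$ ($d = 5 \left(-5\right) \left(14 - 14\right) = \left(-25\right) 0 = 0$)
$\left(d + \left(\left(-694 + n{\left(2 \right)}\right) - 468\right)\right) + p{\left(17,58 \right)} = \left(0 + \left(\left(-694 + 6\right) - 468\right)\right) + 39 = \left(0 - 1156\right) + 39 = -1156 + 39 = -1117$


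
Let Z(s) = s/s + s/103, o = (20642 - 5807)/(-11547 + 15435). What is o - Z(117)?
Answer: 224215/133488 ≈ 1.6797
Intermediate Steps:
o = 4945/1296 (o = 14835/3888 = 14835*(1/3888) = 4945/1296 ≈ 3.8156)
Z(s) = 1 + s/103 (Z(s) = 1 + s*(1/103) = 1 + s/103)
o - Z(117) = 4945/1296 - (1 + (1/103)*117) = 4945/1296 - (1 + 117/103) = 4945/1296 - 1*220/103 = 4945/1296 - 220/103 = 224215/133488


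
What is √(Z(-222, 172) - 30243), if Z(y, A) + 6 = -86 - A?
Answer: I*√30507 ≈ 174.66*I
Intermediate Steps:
Z(y, A) = -92 - A (Z(y, A) = -6 + (-86 - A) = -92 - A)
√(Z(-222, 172) - 30243) = √((-92 - 1*172) - 30243) = √((-92 - 172) - 30243) = √(-264 - 30243) = √(-30507) = I*√30507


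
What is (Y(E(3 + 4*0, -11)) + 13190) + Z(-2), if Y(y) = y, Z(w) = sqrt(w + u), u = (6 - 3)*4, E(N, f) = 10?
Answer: 13200 + sqrt(10) ≈ 13203.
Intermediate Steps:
u = 12 (u = 3*4 = 12)
Z(w) = sqrt(12 + w) (Z(w) = sqrt(w + 12) = sqrt(12 + w))
(Y(E(3 + 4*0, -11)) + 13190) + Z(-2) = (10 + 13190) + sqrt(12 - 2) = 13200 + sqrt(10)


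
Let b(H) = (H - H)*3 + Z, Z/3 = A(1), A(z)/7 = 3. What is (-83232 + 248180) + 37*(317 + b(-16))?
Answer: 179008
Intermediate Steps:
A(z) = 21 (A(z) = 7*3 = 21)
Z = 63 (Z = 3*21 = 63)
b(H) = 63 (b(H) = (H - H)*3 + 63 = 0*3 + 63 = 0 + 63 = 63)
(-83232 + 248180) + 37*(317 + b(-16)) = (-83232 + 248180) + 37*(317 + 63) = 164948 + 37*380 = 164948 + 14060 = 179008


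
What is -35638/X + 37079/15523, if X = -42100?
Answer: 1057117287/326759150 ≈ 3.2352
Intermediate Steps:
-35638/X + 37079/15523 = -35638/(-42100) + 37079/15523 = -35638*(-1/42100) + 37079*(1/15523) = 17819/21050 + 37079/15523 = 1057117287/326759150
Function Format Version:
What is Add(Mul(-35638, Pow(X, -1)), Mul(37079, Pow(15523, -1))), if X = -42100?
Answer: Rational(1057117287, 326759150) ≈ 3.2352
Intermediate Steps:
Add(Mul(-35638, Pow(X, -1)), Mul(37079, Pow(15523, -1))) = Add(Mul(-35638, Pow(-42100, -1)), Mul(37079, Pow(15523, -1))) = Add(Mul(-35638, Rational(-1, 42100)), Mul(37079, Rational(1, 15523))) = Add(Rational(17819, 21050), Rational(37079, 15523)) = Rational(1057117287, 326759150)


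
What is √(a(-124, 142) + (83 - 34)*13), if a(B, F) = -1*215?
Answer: √422 ≈ 20.543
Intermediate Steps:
a(B, F) = -215
√(a(-124, 142) + (83 - 34)*13) = √(-215 + (83 - 34)*13) = √(-215 + 49*13) = √(-215 + 637) = √422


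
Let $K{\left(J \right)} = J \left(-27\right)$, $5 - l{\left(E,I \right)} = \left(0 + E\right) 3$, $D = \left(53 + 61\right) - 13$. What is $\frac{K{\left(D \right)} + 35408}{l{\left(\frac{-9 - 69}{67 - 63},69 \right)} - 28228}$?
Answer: $- \frac{65362}{56329} \approx -1.1604$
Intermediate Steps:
$D = 101$ ($D = 114 - 13 = 101$)
$l{\left(E,I \right)} = 5 - 3 E$ ($l{\left(E,I \right)} = 5 - \left(0 + E\right) 3 = 5 - E 3 = 5 - 3 E$)
$K{\left(J \right)} = - 27 J$
$\frac{K{\left(D \right)} + 35408}{l{\left(\frac{-9 - 69}{67 - 63},69 \right)} - 28228} = \frac{\left(-27\right) 101 + 35408}{\left(5 - 3 \frac{-9 - 69}{67 - 63}\right) - 28228} = \frac{-2727 + 35408}{\left(5 - 3 \left(- \frac{78}{4}\right)\right) - 28228} = \frac{32681}{\left(5 - 3 \left(\left(-78\right) \frac{1}{4}\right)\right) - 28228} = \frac{32681}{\left(5 - - \frac{117}{2}\right) - 28228} = \frac{32681}{\left(5 + \frac{117}{2}\right) - 28228} = \frac{32681}{\frac{127}{2} - 28228} = \frac{32681}{- \frac{56329}{2}} = 32681 \left(- \frac{2}{56329}\right) = - \frac{65362}{56329}$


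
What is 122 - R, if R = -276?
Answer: 398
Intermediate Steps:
122 - R = 122 - 1*(-276) = 122 + 276 = 398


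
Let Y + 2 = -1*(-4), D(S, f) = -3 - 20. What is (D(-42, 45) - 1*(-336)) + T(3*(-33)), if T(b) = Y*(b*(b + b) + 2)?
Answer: 39521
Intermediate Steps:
D(S, f) = -23
Y = 2 (Y = -2 - 1*(-4) = -2 + 4 = 2)
T(b) = 4 + 4*b**2 (T(b) = 2*(b*(b + b) + 2) = 2*(b*(2*b) + 2) = 2*(2*b**2 + 2) = 2*(2 + 2*b**2) = 4 + 4*b**2)
(D(-42, 45) - 1*(-336)) + T(3*(-33)) = (-23 - 1*(-336)) + (4 + 4*(3*(-33))**2) = (-23 + 336) + (4 + 4*(-99)**2) = 313 + (4 + 4*9801) = 313 + (4 + 39204) = 313 + 39208 = 39521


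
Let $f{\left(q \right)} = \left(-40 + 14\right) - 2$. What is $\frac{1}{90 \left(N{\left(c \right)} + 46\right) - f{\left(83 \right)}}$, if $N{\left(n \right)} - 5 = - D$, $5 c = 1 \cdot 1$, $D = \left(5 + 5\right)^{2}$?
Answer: $- \frac{1}{4382} \approx -0.00022821$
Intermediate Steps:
$D = 100$ ($D = 10^{2} = 100$)
$f{\left(q \right)} = -28$ ($f{\left(q \right)} = -26 - 2 = -28$)
$c = \frac{1}{5}$ ($c = \frac{1 \cdot 1}{5} = \frac{1}{5} \cdot 1 = \frac{1}{5} \approx 0.2$)
$N{\left(n \right)} = -95$ ($N{\left(n \right)} = 5 - 100 = -95$)
$\frac{1}{90 \left(N{\left(c \right)} + 46\right) - f{\left(83 \right)}} = \frac{1}{90 \left(-95 + 46\right) - -28} = \frac{1}{90 \left(-49\right) + 28} = \frac{1}{-4410 + 28} = \frac{1}{-4382} = - \frac{1}{4382}$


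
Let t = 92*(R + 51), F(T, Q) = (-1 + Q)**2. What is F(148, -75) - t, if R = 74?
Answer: -5724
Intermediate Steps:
t = 11500 (t = 92*(74 + 51) = 92*125 = 11500)
F(148, -75) - t = (-1 - 75)**2 - 1*11500 = (-76)**2 - 11500 = 5776 - 11500 = -5724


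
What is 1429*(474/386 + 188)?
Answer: 52188509/193 ≈ 2.7041e+5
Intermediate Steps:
1429*(474/386 + 188) = 1429*(474*(1/386) + 188) = 1429*(237/193 + 188) = 1429*(36521/193) = 52188509/193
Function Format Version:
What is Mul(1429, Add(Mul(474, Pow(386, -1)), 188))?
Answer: Rational(52188509, 193) ≈ 2.7041e+5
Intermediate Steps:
Mul(1429, Add(Mul(474, Pow(386, -1)), 188)) = Mul(1429, Add(Mul(474, Rational(1, 386)), 188)) = Mul(1429, Add(Rational(237, 193), 188)) = Mul(1429, Rational(36521, 193)) = Rational(52188509, 193)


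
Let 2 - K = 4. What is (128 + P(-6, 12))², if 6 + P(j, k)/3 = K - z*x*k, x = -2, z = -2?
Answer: 1600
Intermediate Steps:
K = -2 (K = 2 - 1*4 = 2 - 4 = -2)
P(j, k) = -24 - 12*k (P(j, k) = -18 + 3*(-2 - (-2*(-2))*k) = -18 + 3*(-2 - 4*k) = -18 + (-6 - 12*k) = -24 - 12*k)
(128 + P(-6, 12))² = (128 + (-24 - 12*12))² = (128 + (-24 - 144))² = (128 - 168)² = (-40)² = 1600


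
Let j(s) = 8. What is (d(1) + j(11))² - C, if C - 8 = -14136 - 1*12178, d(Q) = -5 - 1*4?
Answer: 26307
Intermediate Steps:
d(Q) = -9 (d(Q) = -5 - 4 = -9)
C = -26306 (C = 8 + (-14136 - 1*12178) = 8 + (-14136 - 12178) = 8 - 26314 = -26306)
(d(1) + j(11))² - C = (-9 + 8)² - 1*(-26306) = (-1)² + 26306 = 1 + 26306 = 26307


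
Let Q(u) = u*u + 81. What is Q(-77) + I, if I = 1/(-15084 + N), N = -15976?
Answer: 186670599/31060 ≈ 6010.0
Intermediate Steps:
Q(u) = 81 + u**2 (Q(u) = u**2 + 81 = 81 + u**2)
I = -1/31060 (I = 1/(-15084 - 15976) = 1/(-31060) = -1/31060 ≈ -3.2196e-5)
Q(-77) + I = (81 + (-77)**2) - 1/31060 = (81 + 5929) - 1/31060 = 6010 - 1/31060 = 186670599/31060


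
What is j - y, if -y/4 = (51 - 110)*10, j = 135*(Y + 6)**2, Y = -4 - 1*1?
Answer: -2225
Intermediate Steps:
Y = -5 (Y = -4 - 1 = -5)
j = 135 (j = 135*(-5 + 6)**2 = 135*1**2 = 135*1 = 135)
y = 2360 (y = -4*(51 - 110)*10 = -(-236)*10 = -4*(-590) = 2360)
j - y = 135 - 1*2360 = 135 - 2360 = -2225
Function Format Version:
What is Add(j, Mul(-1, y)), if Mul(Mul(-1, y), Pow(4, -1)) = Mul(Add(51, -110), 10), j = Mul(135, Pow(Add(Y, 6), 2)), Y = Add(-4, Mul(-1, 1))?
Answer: -2225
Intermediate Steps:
Y = -5 (Y = Add(-4, -1) = -5)
j = 135 (j = Mul(135, Pow(Add(-5, 6), 2)) = Mul(135, Pow(1, 2)) = Mul(135, 1) = 135)
y = 2360 (y = Mul(-4, Mul(Add(51, -110), 10)) = Mul(-4, Mul(-59, 10)) = Mul(-4, -590) = 2360)
Add(j, Mul(-1, y)) = Add(135, Mul(-1, 2360)) = Add(135, -2360) = -2225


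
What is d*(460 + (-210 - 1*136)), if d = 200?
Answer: 22800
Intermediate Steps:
d*(460 + (-210 - 1*136)) = 200*(460 + (-210 - 1*136)) = 200*(460 + (-210 - 136)) = 200*(460 - 346) = 200*114 = 22800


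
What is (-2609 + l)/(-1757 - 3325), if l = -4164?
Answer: 6773/5082 ≈ 1.3327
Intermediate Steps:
(-2609 + l)/(-1757 - 3325) = (-2609 - 4164)/(-1757 - 3325) = -6773/(-5082) = -6773*(-1/5082) = 6773/5082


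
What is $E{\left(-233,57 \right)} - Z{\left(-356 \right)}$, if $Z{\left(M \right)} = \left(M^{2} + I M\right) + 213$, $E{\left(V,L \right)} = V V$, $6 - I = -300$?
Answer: $36276$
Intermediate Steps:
$I = 306$ ($I = 6 - -300 = 6 + 300 = 306$)
$E{\left(V,L \right)} = V^{2}$
$Z{\left(M \right)} = 213 + M^{2} + 306 M$ ($Z{\left(M \right)} = \left(M^{2} + 306 M\right) + 213 = 213 + M^{2} + 306 M$)
$E{\left(-233,57 \right)} - Z{\left(-356 \right)} = \left(-233\right)^{2} - \left(213 + \left(-356\right)^{2} + 306 \left(-356\right)\right) = 54289 - \left(213 + 126736 - 108936\right) = 54289 - 18013 = 36276$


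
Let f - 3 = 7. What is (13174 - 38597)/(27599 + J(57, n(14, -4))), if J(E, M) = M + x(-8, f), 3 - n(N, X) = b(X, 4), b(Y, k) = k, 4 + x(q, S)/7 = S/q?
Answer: -101692/110245 ≈ -0.92242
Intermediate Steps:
f = 10 (f = 3 + 7 = 10)
x(q, S) = -28 + 7*S/q (x(q, S) = -28 + 7*(S/q) = -28 + 7*S/q)
n(N, X) = -1 (n(N, X) = 3 - 1*4 = 3 - 4 = -1)
J(E, M) = -147/4 + M (J(E, M) = M + (-28 + 7*10/(-8)) = M + (-28 + 7*10*(-⅛)) = M + (-28 - 35/4) = M - 147/4 = -147/4 + M)
(13174 - 38597)/(27599 + J(57, n(14, -4))) = (13174 - 38597)/(27599 + (-147/4 - 1)) = -25423/(27599 - 151/4) = -25423/110245/4 = -25423*4/110245 = -101692/110245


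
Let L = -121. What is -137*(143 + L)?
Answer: -3014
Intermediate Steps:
-137*(143 + L) = -137*(143 - 121) = -137*22 = -3014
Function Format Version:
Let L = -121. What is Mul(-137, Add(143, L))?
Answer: -3014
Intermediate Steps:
Mul(-137, Add(143, L)) = Mul(-137, Add(143, -121)) = Mul(-137, 22) = -3014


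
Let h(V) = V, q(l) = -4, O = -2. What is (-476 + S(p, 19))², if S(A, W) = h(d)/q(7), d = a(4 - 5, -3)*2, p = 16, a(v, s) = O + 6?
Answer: 228484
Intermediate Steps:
a(v, s) = 4 (a(v, s) = -2 + 6 = 4)
d = 8 (d = 4*2 = 8)
S(A, W) = -2 (S(A, W) = 8/(-4) = 8*(-¼) = -2)
(-476 + S(p, 19))² = (-476 - 2)² = (-478)² = 228484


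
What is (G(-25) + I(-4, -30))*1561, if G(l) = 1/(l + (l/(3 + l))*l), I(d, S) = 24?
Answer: 43985858/1175 ≈ 37435.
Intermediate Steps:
G(l) = 1/(l + l**2/(3 + l)) (G(l) = 1/(l + (l/(3 + l))*l) = 1/(l + l**2/(3 + l)))
(G(-25) + I(-4, -30))*1561 = ((3 - 25)/((-25)*(3 + 2*(-25))) + 24)*1561 = (-1/25*(-22)/(3 - 50) + 24)*1561 = (-1/25*(-22)/(-47) + 24)*1561 = (-1/25*(-1/47)*(-22) + 24)*1561 = (-22/1175 + 24)*1561 = (28178/1175)*1561 = 43985858/1175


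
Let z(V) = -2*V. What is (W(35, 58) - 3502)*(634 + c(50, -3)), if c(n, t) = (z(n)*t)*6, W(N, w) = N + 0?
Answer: -8438678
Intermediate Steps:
W(N, w) = N
c(n, t) = -12*n*t (c(n, t) = ((-2*n)*t)*6 = -2*n*t*6 = -12*n*t)
(W(35, 58) - 3502)*(634 + c(50, -3)) = (35 - 3502)*(634 - 12*50*(-3)) = -3467*(634 + 1800) = -3467*2434 = -8438678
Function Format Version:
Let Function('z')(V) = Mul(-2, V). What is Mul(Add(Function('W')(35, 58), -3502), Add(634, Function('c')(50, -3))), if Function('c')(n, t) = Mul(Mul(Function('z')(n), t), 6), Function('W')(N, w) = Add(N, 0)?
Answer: -8438678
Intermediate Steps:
Function('W')(N, w) = N
Function('c')(n, t) = Mul(-12, n, t) (Function('c')(n, t) = Mul(Mul(Mul(-2, n), t), 6) = Mul(Mul(-2, n, t), 6) = Mul(-12, n, t))
Mul(Add(Function('W')(35, 58), -3502), Add(634, Function('c')(50, -3))) = Mul(Add(35, -3502), Add(634, Mul(-12, 50, -3))) = Mul(-3467, Add(634, 1800)) = Mul(-3467, 2434) = -8438678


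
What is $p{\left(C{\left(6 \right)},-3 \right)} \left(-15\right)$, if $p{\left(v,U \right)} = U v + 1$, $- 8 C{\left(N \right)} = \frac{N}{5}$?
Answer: $- \frac{87}{4} \approx -21.75$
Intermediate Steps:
$C{\left(N \right)} = - \frac{N}{40}$ ($C{\left(N \right)} = - \frac{N \frac{1}{5}}{8} = - \frac{\frac{1}{5} N}{8} = - \frac{N}{40}$)
$p{\left(v,U \right)} = 1 + U v$
$p{\left(C{\left(6 \right)},-3 \right)} \left(-15\right) = \left(1 - 3 \left(\left(- \frac{1}{40}\right) 6\right)\right) \left(-15\right) = \left(1 - - \frac{9}{20}\right) \left(-15\right) = \left(1 + \frac{9}{20}\right) \left(-15\right) = \frac{29}{20} \left(-15\right) = - \frac{87}{4}$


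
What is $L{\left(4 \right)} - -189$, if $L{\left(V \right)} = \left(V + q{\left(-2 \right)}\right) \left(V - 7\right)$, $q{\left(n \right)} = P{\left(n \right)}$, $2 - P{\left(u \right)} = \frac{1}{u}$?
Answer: $\frac{339}{2} \approx 169.5$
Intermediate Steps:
$P{\left(u \right)} = 2 - \frac{1}{u}$
$q{\left(n \right)} = 2 - \frac{1}{n}$
$L{\left(V \right)} = \left(-7 + V\right) \left(\frac{5}{2} + V\right)$ ($L{\left(V \right)} = \left(V + \left(2 - \frac{1}{-2}\right)\right) \left(V - 7\right) = \left(V + \left(2 - - \frac{1}{2}\right)\right) \left(-7 + V\right) = \left(V + \left(2 + \frac{1}{2}\right)\right) \left(-7 + V\right) = \left(V + \frac{5}{2}\right) \left(-7 + V\right) = \left(\frac{5}{2} + V\right) \left(-7 + V\right) = \left(-7 + V\right) \left(\frac{5}{2} + V\right)$)
$L{\left(4 \right)} - -189 = \left(- \frac{35}{2} + 4^{2} - 18\right) - -189 = \left(- \frac{35}{2} + 16 - 18\right) + 189 = - \frac{39}{2} + 189 = \frac{339}{2}$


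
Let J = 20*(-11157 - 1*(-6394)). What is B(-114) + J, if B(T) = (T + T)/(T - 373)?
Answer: -46391392/487 ≈ -95260.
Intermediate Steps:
B(T) = 2*T/(-373 + T) (B(T) = (2*T)/(-373 + T) = 2*T/(-373 + T))
J = -95260 (J = 20*(-11157 + 6394) = 20*(-4763) = -95260)
B(-114) + J = 2*(-114)/(-373 - 114) - 95260 = 2*(-114)/(-487) - 95260 = 2*(-114)*(-1/487) - 95260 = 228/487 - 95260 = -46391392/487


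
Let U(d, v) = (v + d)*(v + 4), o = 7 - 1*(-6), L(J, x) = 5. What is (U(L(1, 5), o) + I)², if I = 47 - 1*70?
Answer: 80089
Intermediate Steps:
I = -23 (I = 47 - 70 = -23)
o = 13 (o = 7 + 6 = 13)
U(d, v) = (4 + v)*(d + v) (U(d, v) = (d + v)*(4 + v) = (4 + v)*(d + v))
(U(L(1, 5), o) + I)² = ((13² + 4*5 + 4*13 + 5*13) - 23)² = ((169 + 20 + 52 + 65) - 23)² = (306 - 23)² = 283² = 80089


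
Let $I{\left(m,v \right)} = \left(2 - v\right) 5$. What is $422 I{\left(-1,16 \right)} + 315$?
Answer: $-29225$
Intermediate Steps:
$I{\left(m,v \right)} = 10 - 5 v$
$422 I{\left(-1,16 \right)} + 315 = 422 \left(10 - 80\right) + 315 = 422 \left(-70\right) + 315 = -29540 + 315 = -29225$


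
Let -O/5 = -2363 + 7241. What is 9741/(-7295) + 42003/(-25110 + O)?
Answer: -17524253/8024500 ≈ -2.1838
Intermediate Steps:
O = -24390 (O = -5*(-2363 + 7241) = -5*4878 = -24390)
9741/(-7295) + 42003/(-25110 + O) = 9741/(-7295) + 42003/(-25110 - 24390) = 9741*(-1/7295) + 42003/(-49500) = -9741/7295 + 42003*(-1/49500) = -9741/7295 - 4667/5500 = -17524253/8024500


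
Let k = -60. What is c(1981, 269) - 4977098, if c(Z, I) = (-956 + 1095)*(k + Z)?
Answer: -4710079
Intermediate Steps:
c(Z, I) = -8340 + 139*Z (c(Z, I) = (-956 + 1095)*(-60 + Z) = 139*(-60 + Z) = -8340 + 139*Z)
c(1981, 269) - 4977098 = (-8340 + 139*1981) - 4977098 = (-8340 + 275359) - 4977098 = 267019 - 4977098 = -4710079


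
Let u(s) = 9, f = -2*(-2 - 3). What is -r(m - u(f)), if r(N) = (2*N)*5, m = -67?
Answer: 760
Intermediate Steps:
f = 10 (f = -2*(-5) = 10)
r(N) = 10*N
-r(m - u(f)) = -10*(-67 - 1*9) = -10*(-67 - 9) = -10*(-76) = -1*(-760) = 760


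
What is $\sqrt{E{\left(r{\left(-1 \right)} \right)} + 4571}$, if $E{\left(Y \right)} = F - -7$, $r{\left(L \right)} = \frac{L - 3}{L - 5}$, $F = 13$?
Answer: $\sqrt{4591} \approx 67.757$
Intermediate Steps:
$r{\left(L \right)} = \frac{-3 + L}{-5 + L}$
$E{\left(Y \right)} = 20$ ($E{\left(Y \right)} = 13 - -7 = 13 + 7 = 20$)
$\sqrt{E{\left(r{\left(-1 \right)} \right)} + 4571} = \sqrt{20 + 4571} = \sqrt{4591}$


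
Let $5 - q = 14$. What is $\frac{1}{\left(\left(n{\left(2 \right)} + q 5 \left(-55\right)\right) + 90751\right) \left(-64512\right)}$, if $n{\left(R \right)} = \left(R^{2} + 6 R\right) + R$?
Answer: $- \frac{1}{6015356928} \approx -1.6624 \cdot 10^{-10}$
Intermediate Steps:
$q = -9$ ($q = 5 - 14 = -9$)
$n{\left(R \right)} = R^{2} + 7 R$
$\frac{1}{\left(\left(n{\left(2 \right)} + q 5 \left(-55\right)\right) + 90751\right) \left(-64512\right)} = \frac{1}{\left(\left(2 \left(7 + 2\right) + \left(-9\right) 5 \left(-55\right)\right) + 90751\right) \left(-64512\right)} = \frac{1}{\left(2 \cdot 9 - -2475\right) + 90751} \left(- \frac{1}{64512}\right) = \frac{1}{\left(18 + 2475\right) + 90751} \left(- \frac{1}{64512}\right) = \frac{1}{2493 + 90751} \left(- \frac{1}{64512}\right) = \frac{1}{93244} \left(- \frac{1}{64512}\right) = - \frac{1}{6015356928}$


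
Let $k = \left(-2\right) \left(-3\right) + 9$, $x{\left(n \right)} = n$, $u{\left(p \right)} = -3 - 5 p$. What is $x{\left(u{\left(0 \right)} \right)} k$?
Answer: $-45$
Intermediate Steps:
$k = 15$ ($k = 6 + 9 = 15$)
$x{\left(u{\left(0 \right)} \right)} k = \left(-3 - 0\right) 15 = \left(-3 + 0\right) 15 = \left(-3\right) 15 = -45$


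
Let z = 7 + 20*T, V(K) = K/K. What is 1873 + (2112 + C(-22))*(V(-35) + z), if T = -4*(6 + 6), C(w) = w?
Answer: -1987807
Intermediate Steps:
T = -48 (T = -4*12 = -48)
V(K) = 1
z = -953 (z = 7 + 20*(-48) = 7 - 960 = -953)
1873 + (2112 + C(-22))*(V(-35) + z) = 1873 + (2112 - 22)*(1 - 953) = 1873 + 2090*(-952) = 1873 - 1989680 = -1987807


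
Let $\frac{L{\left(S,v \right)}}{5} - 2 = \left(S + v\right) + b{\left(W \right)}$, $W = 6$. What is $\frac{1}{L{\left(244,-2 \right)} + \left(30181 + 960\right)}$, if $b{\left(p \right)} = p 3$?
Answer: $\frac{1}{32451} \approx 3.0816 \cdot 10^{-5}$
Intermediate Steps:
$b{\left(p \right)} = 3 p$
$L{\left(S,v \right)} = 100 + 5 S + 5 v$ ($L{\left(S,v \right)} = 10 + 5 \left(\left(S + v\right) + 3 \cdot 6\right) = 10 + 5 \left(\left(S + v\right) + 18\right) = 10 + 5 \left(18 + S + v\right) = 10 + \left(90 + 5 S + 5 v\right) = 100 + 5 S + 5 v$)
$\frac{1}{L{\left(244,-2 \right)} + \left(30181 + 960\right)} = \frac{1}{\left(100 + 5 \cdot 244 + 5 \left(-2\right)\right) + \left(30181 + 960\right)} = \frac{1}{\left(100 + 1220 - 10\right) + 31141} = \frac{1}{1310 + 31141} = \frac{1}{32451}$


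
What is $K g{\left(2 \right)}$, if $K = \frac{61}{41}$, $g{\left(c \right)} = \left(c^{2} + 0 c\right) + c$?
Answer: $\frac{366}{41} \approx 8.9268$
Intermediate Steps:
$g{\left(c \right)} = c + c^{2}$ ($g{\left(c \right)} = \left(c^{2} + 0\right) + c = c^{2} + c = c + c^{2}$)
$K = \frac{61}{41}$ ($K = 61 \cdot \frac{1}{41} = \frac{61}{41} \approx 1.4878$)
$K g{\left(2 \right)} = \frac{61 \cdot 2 \left(1 + 2\right)}{41} = \frac{61 \cdot 2 \cdot 3}{41} = \frac{61}{41} \cdot 6 = \frac{366}{41}$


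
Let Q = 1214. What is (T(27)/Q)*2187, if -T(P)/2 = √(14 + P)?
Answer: -2187*√41/607 ≈ -23.070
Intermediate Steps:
T(P) = -2*√(14 + P)
(T(27)/Q)*2187 = (-2*√(14 + 27)/1214)*2187 = (-2*√41*(1/1214))*2187 = -√41/607*2187 = -2187*√41/607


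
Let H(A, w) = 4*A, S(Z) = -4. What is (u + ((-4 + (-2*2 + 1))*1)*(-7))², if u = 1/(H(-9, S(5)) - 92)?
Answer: 39325441/16384 ≈ 2400.2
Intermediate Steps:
u = -1/128 (u = 1/(4*(-9) - 92) = 1/(-36 - 92) = 1/(-128) = -1/128 ≈ -0.0078125)
(u + ((-4 + (-2*2 + 1))*1)*(-7))² = (-1/128 + ((-4 + (-2*2 + 1))*1)*(-7))² = (-1/128 + ((-4 + (-4 + 1))*1)*(-7))² = (-1/128 + ((-4 - 3)*1)*(-7))² = (-1/128 - 7*1*(-7))² = (-1/128 - 7*(-7))² = (-1/128 + 49)² = (6271/128)² = 39325441/16384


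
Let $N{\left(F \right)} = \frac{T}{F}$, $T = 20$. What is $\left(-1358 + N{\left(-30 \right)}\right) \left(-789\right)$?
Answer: $1071988$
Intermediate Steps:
$N{\left(F \right)} = \frac{20}{F}$
$\left(-1358 + N{\left(-30 \right)}\right) \left(-789\right) = \left(-1358 + \frac{20}{-30}\right) \left(-789\right) = \left(-1358 + 20 \left(- \frac{1}{30}\right)\right) \left(-789\right) = \left(-1358 - \frac{2}{3}\right) \left(-789\right) = \left(- \frac{4076}{3}\right) \left(-789\right) = 1071988$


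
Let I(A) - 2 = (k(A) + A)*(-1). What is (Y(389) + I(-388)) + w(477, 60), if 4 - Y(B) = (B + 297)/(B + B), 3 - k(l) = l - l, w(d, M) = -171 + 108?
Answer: 127249/389 ≈ 327.12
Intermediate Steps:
w(d, M) = -63
k(l) = 3 (k(l) = 3 - (l - l) = 3 - 1*0 = 3 + 0 = 3)
I(A) = -1 - A (I(A) = 2 + (3 + A)*(-1) = 2 + (-3 - A) = -1 - A)
Y(B) = 4 - (297 + B)/(2*B) (Y(B) = 4 - (B + 297)/(B + B) = 4 - (297 + B)/(2*B))
(Y(389) + I(-388)) + w(477, 60) = ((½)*(-297 + 7*389)/389 + (-1 - 1*(-388))) - 63 = ((½)*(1/389)*(-297 + 2723) + (-1 + 388)) - 63 = ((½)*(1/389)*2426 + 387) - 63 = (1213/389 + 387) - 63 = 151756/389 - 63 = 127249/389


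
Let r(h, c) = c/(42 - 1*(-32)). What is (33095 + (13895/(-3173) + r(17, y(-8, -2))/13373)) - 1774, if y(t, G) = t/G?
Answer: 49167206656384/1570003573 ≈ 31317.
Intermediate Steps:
r(h, c) = c/74 (r(h, c) = c/(42 + 32) = c/74)
(33095 + (13895/(-3173) + r(17, y(-8, -2))/13373)) - 1774 = (33095 + (13895/(-3173) + ((-8/(-2))/74)/13373)) - 1774 = (33095 + (13895*(-1/3173) + ((-8*(-½))/74)*(1/13373))) - 1774 = (33095 + (-13895/3173 + ((1/74)*4)*(1/13373))) - 1774 = (33095 + (-13895/3173 + (2/37)*(1/13373))) - 1774 = (33095 + (-13895/3173 + 2/494801)) - 1774 = (33095 - 6875253549/1570003573) - 1774 = 51952392994886/1570003573 - 1774 = 49167206656384/1570003573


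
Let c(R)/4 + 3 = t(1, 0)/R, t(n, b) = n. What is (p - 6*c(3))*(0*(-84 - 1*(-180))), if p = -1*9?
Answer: 0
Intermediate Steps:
c(R) = -12 + 4/R (c(R) = -12 + 4*(1/R) = -12 + 4/R)
p = -9
(p - 6*c(3))*(0*(-84 - 1*(-180))) = (-9 - 6*(-12 + 4/3))*(0*(-84 - 1*(-180))) = (-9 - 6*(-12 + 4*(⅓)))*(0*(-84 + 180)) = (-9 - 6*(-12 + 4/3))*(0*96) = (-9 - 6*(-32/3))*0 = (-9 + 64)*0 = 55*0 = 0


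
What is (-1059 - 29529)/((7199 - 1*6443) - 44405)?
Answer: 30588/43649 ≈ 0.70077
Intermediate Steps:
(-1059 - 29529)/((7199 - 1*6443) - 44405) = -30588/((7199 - 6443) - 44405) = -30588/(756 - 44405) = -30588/(-43649) = -30588*(-1/43649) = 30588/43649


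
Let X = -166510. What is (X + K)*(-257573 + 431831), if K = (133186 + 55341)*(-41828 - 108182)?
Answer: -4928208233979240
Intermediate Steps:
K = -28280935270 (K = 188527*(-150010) = -28280935270)
(X + K)*(-257573 + 431831) = (-166510 - 28280935270)*(-257573 + 431831) = -28281101780*174258 = -4928208233979240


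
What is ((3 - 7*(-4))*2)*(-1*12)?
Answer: -744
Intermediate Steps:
((3 - 7*(-4))*2)*(-1*12) = ((3 + 28)*2)*(-12) = (31*2)*(-12) = 62*(-12) = -744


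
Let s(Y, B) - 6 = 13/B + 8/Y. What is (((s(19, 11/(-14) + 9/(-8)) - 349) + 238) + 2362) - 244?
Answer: 4079453/2033 ≈ 2006.6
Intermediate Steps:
s(Y, B) = 6 + 8/Y + 13/B (s(Y, B) = 6 + (13/B + 8/Y) = 6 + (8/Y + 13/B) = 6 + 8/Y + 13/B)
(((s(19, 11/(-14) + 9/(-8)) - 349) + 238) + 2362) - 244 = ((((6 + 8/19 + 13/(11/(-14) + 9/(-8))) - 349) + 238) + 2362) - 244 = ((((6 + 8*(1/19) + 13/(11*(-1/14) + 9*(-⅛))) - 349) + 238) + 2362) - 244 = ((((6 + 8/19 + 13/(-11/14 - 9/8)) - 349) + 238) + 2362) - 244 = ((((6 + 8/19 + 13/(-107/56)) - 349) + 238) + 2362) - 244 = ((((6 + 8/19 + 13*(-56/107)) - 349) + 238) + 2362) - 244 = ((((6 + 8/19 - 728/107) - 349) + 238) + 2362) - 244 = (((-778/2033 - 349) + 238) + 2362) - 244 = ((-710295/2033 + 238) + 2362) - 244 = (-226441/2033 + 2362) - 244 = 4575505/2033 - 244 = 4079453/2033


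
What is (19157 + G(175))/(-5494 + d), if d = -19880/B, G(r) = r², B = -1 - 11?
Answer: -74673/5756 ≈ -12.973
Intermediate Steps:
B = -12
d = 4970/3 (d = -19880/(-12) = -19880*(-1)/12 = -994*(-5/3) = 4970/3 ≈ 1656.7)
(19157 + G(175))/(-5494 + d) = (19157 + 175²)/(-5494 + 4970/3) = (19157 + 30625)/(-11512/3) = 49782*(-3/11512) = -74673/5756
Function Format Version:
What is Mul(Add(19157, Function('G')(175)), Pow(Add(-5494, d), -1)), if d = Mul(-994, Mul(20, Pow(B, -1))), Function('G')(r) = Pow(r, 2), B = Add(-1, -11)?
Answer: Rational(-74673, 5756) ≈ -12.973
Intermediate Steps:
B = -12
d = Rational(4970, 3) (d = Mul(-994, Mul(20, Pow(-12, -1))) = Mul(-994, Mul(20, Rational(-1, 12))) = Mul(-994, Rational(-5, 3)) = Rational(4970, 3) ≈ 1656.7)
Mul(Add(19157, Function('G')(175)), Pow(Add(-5494, d), -1)) = Mul(Add(19157, Pow(175, 2)), Pow(Add(-5494, Rational(4970, 3)), -1)) = Mul(Add(19157, 30625), Pow(Rational(-11512, 3), -1)) = Mul(49782, Rational(-3, 11512)) = Rational(-74673, 5756)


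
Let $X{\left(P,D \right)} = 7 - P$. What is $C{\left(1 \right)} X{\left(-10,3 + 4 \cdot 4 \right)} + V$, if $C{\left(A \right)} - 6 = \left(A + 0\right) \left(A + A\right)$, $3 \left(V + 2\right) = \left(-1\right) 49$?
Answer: $\frac{353}{3} \approx 117.67$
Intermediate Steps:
$V = - \frac{55}{3}$ ($V = -2 + \frac{\left(-1\right) 49}{3} = -2 + \frac{1}{3} \left(-49\right) = -2 - \frac{49}{3} = - \frac{55}{3} \approx -18.333$)
$C{\left(A \right)} = 6 + 2 A^{2}$ ($C{\left(A \right)} = 6 + \left(A + 0\right) \left(A + A\right) = 6 + A 2 A = 6 + 2 A^{2}$)
$C{\left(1 \right)} X{\left(-10,3 + 4 \cdot 4 \right)} + V = \left(6 + 2 \cdot 1^{2}\right) \left(7 - -10\right) - \frac{55}{3} = \left(6 + 2 \cdot 1\right) \left(7 + 10\right) - \frac{55}{3} = \left(6 + 2\right) 17 - \frac{55}{3} = 8 \cdot 17 - \frac{55}{3} = 136 - \frac{55}{3} = \frac{353}{3}$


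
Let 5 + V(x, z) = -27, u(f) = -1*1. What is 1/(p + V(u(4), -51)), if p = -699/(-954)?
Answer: -318/9943 ≈ -0.031982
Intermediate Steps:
u(f) = -1
V(x, z) = -32 (V(x, z) = -5 - 27 = -32)
p = 233/318 (p = -699*(-1/954) = 233/318 ≈ 0.73270)
1/(p + V(u(4), -51)) = 1/(233/318 - 32) = 1/(-9943/318) = -318/9943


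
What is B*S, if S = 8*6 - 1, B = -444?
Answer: -20868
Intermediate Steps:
S = 47 (S = 48 - 1 = 47)
B*S = -444*47 = -20868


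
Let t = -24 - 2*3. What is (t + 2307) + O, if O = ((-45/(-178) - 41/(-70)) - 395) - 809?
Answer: 3345007/3115 ≈ 1073.8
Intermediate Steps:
O = -3747848/3115 (O = ((-45*(-1/178) - 41*(-1/70)) - 395) - 809 = ((45/178 + 41/70) - 395) - 809 = (2612/3115 - 395) - 809 = -1227813/3115 - 809 = -3747848/3115 ≈ -1203.2)
t = -30 (t = -24 - 6 = -30)
(t + 2307) + O = (-30 + 2307) - 3747848/3115 = 2277 - 3747848/3115 = 3345007/3115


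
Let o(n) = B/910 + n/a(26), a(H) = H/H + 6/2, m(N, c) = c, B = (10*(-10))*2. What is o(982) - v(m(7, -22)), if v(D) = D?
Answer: 48645/182 ≈ 267.28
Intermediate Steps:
B = -200 (B = -100*2 = -200)
a(H) = 4 (a(H) = 1 + 6*(1/2) = 1 + 3 = 4)
o(n) = -20/91 + n/4 (o(n) = -200/910 + n/4 = -200*1/910 + n*(1/4) = -20/91 + n/4)
o(982) - v(m(7, -22)) = (-20/91 + (1/4)*982) - 1*(-22) = (-20/91 + 491/2) + 22 = 44641/182 + 22 = 48645/182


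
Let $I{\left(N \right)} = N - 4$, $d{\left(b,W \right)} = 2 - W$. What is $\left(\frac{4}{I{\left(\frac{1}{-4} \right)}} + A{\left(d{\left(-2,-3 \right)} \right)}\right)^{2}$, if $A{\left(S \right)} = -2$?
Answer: $\frac{2500}{289} \approx 8.6505$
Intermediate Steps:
$I{\left(N \right)} = -4 + N$ ($I{\left(N \right)} = N - 4 = -4 + N$)
$\left(\frac{4}{I{\left(\frac{1}{-4} \right)}} + A{\left(d{\left(-2,-3 \right)} \right)}\right)^{2} = \left(\frac{4}{-4 + \frac{1}{-4}} - 2\right)^{2} = \left(\frac{4}{-4 - \frac{1}{4}} - 2\right)^{2} = \left(\frac{4}{- \frac{17}{4}} - 2\right)^{2} = \left(4 \left(- \frac{4}{17}\right) - 2\right)^{2} = \left(- \frac{16}{17} - 2\right)^{2} = \left(- \frac{50}{17}\right)^{2} = \frac{2500}{289}$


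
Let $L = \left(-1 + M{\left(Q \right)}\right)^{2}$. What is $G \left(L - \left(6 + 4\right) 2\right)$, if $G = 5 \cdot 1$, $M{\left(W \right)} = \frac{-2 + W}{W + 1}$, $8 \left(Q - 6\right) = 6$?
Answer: $- \frac{95380}{961} \approx -99.251$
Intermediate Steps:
$Q = \frac{27}{4}$ ($Q = 6 + \frac{1}{8} \cdot 6 = 6 + \frac{3}{4} = \frac{27}{4} \approx 6.75$)
$M{\left(W \right)} = \frac{-2 + W}{1 + W}$
$L = \frac{144}{961}$ ($L = \left(-1 + \frac{-2 + \frac{27}{4}}{1 + \frac{27}{4}}\right)^{2} = \left(-1 + \frac{1}{\frac{31}{4}} \cdot \frac{19}{4}\right)^{2} = \left(-1 + \frac{4}{31} \cdot \frac{19}{4}\right)^{2} = \left(-1 + \frac{19}{31}\right)^{2} = \left(- \frac{12}{31}\right)^{2} = \frac{144}{961} \approx 0.14984$)
$G = 5$
$G \left(L - \left(6 + 4\right) 2\right) = 5 \left(\frac{144}{961} - \left(6 + 4\right) 2\right) = 5 \left(\frac{144}{961} - 10 \cdot 2\right) = 5 \left(\frac{144}{961} - 20\right) = 5 \left(- \frac{19076}{961}\right) = - \frac{95380}{961}$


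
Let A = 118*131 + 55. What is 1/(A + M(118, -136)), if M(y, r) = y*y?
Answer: 1/29437 ≈ 3.3971e-5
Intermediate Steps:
M(y, r) = y**2
A = 15513 (A = 15458 + 55 = 15513)
1/(A + M(118, -136)) = 1/(15513 + 118**2) = 1/(15513 + 13924) = 1/29437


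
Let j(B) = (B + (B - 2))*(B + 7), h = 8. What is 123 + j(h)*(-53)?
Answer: -11007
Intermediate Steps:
j(B) = (-2 + 2*B)*(7 + B) (j(B) = (B + (-2 + B))*(7 + B) = (-2 + 2*B)*(7 + B))
123 + j(h)*(-53) = 123 + (-14 + 2*8**2 + 12*8)*(-53) = 123 + (-14 + 2*64 + 96)*(-53) = 123 + (-14 + 128 + 96)*(-53) = 123 + 210*(-53) = 123 - 11130 = -11007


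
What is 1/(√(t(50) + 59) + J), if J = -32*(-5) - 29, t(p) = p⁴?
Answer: -131/6232898 + 3*√694451/6232898 ≈ 0.00038008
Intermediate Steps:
J = 131 (J = 160 - 29 = 131)
1/(√(t(50) + 59) + J) = 1/(√(50⁴ + 59) + 131) = 1/(√(6250000 + 59) + 131) = 1/(√6250059 + 131) = 1/(3*√694451 + 131) = 1/(131 + 3*√694451)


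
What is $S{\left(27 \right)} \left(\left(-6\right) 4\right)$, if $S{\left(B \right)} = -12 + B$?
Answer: $-360$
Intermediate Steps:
$S{\left(27 \right)} \left(\left(-6\right) 4\right) = \left(-12 + 27\right) \left(\left(-6\right) 4\right) = 15 \left(-24\right) = -360$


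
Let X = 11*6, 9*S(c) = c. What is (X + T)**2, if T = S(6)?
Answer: 40000/9 ≈ 4444.4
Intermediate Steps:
S(c) = c/9
T = 2/3 (T = (1/9)*6 = 2/3 ≈ 0.66667)
X = 66
(X + T)**2 = (66 + 2/3)**2 = (200/3)**2 = 40000/9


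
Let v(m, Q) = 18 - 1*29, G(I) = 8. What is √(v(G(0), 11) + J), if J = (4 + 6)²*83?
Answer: 3*√921 ≈ 91.044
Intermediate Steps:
v(m, Q) = -11 (v(m, Q) = 18 - 29 = -11)
J = 8300 (J = 10²*83 = 100*83 = 8300)
√(v(G(0), 11) + J) = √(-11 + 8300) = √8289 = 3*√921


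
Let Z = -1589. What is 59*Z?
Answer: -93751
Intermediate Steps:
59*Z = 59*(-1589) = -93751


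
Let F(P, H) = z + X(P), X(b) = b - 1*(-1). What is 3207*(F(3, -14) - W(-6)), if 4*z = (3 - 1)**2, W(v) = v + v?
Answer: 54519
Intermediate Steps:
X(b) = 1 + b (X(b) = b + 1 = 1 + b)
W(v) = 2*v
z = 1 (z = (3 - 1)**2/4 = (1/4)*2**2 = (1/4)*4 = 1)
F(P, H) = 2 + P (F(P, H) = 1 + (1 + P) = 2 + P)
3207*(F(3, -14) - W(-6)) = 3207*((2 + 3) - 2*(-6)) = 3207*(5 - 1*(-12)) = 3207*(5 + 12) = 3207*17 = 54519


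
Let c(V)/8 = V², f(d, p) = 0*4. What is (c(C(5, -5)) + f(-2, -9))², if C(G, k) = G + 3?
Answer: 262144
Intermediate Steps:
f(d, p) = 0
C(G, k) = 3 + G
c(V) = 8*V²
(c(C(5, -5)) + f(-2, -9))² = (8*(3 + 5)² + 0)² = (8*8² + 0)² = (8*64 + 0)² = (512 + 0)² = 512² = 262144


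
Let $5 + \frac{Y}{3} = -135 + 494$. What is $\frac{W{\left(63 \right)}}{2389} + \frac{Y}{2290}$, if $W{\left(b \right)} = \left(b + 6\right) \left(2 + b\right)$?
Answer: $\frac{6403884}{2735405} \approx 2.3411$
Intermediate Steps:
$Y = 1062$ ($Y = -15 + 3 \left(-135 + 494\right) = -15 + 3 \cdot 359 = -15 + 1077 = 1062$)
$W{\left(b \right)} = \left(2 + b\right) \left(6 + b\right)$ ($W{\left(b \right)} = \left(6 + b\right) \left(2 + b\right) = \left(2 + b\right) \left(6 + b\right)$)
$\frac{W{\left(63 \right)}}{2389} + \frac{Y}{2290} = \frac{12 + 63^{2} + 8 \cdot 63}{2389} + \frac{1062}{2290} = \left(12 + 3969 + 504\right) \frac{1}{2389} + 1062 \cdot \frac{1}{2290} = 4485 \cdot \frac{1}{2389} + \frac{531}{1145} = \frac{4485}{2389} + \frac{531}{1145} = \frac{6403884}{2735405}$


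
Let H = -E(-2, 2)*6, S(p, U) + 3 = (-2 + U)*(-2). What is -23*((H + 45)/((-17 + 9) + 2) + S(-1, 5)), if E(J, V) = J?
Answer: 851/2 ≈ 425.50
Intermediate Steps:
S(p, U) = 1 - 2*U (S(p, U) = -3 + (-2 + U)*(-2) = -3 + (4 - 2*U) = 1 - 2*U)
H = 12 (H = -1*(-2)*6 = 2*6 = 12)
-23*((H + 45)/((-17 + 9) + 2) + S(-1, 5)) = -23*((12 + 45)/((-17 + 9) + 2) + (1 - 2*5)) = -23*(57/(-8 + 2) + (1 - 10)) = -23*(57/(-6) - 9) = -23*(57*(-⅙) - 9) = -23*(-19/2 - 9) = -23*(-37/2) = 851/2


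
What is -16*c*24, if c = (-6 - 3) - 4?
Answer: 4992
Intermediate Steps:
c = -13 (c = -9 - 4 = -13)
-16*c*24 = -16*(-13)*24 = 208*24 = 4992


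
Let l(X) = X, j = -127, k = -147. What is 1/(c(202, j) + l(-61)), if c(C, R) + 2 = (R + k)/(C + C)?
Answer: -202/12863 ≈ -0.015704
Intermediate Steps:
c(C, R) = -2 + (-147 + R)/(2*C) (c(C, R) = -2 + (R - 147)/(C + C) = -2 + (-147 + R)/((2*C)) = -2 + (-147 + R)*(1/(2*C)) = -2 + (-147 + R)/(2*C))
1/(c(202, j) + l(-61)) = 1/((1/2)*(-147 - 127 - 4*202)/202 - 61) = 1/((1/2)*(1/202)*(-147 - 127 - 808) - 61) = 1/((1/2)*(1/202)*(-1082) - 61) = 1/(-541/202 - 61) = 1/(-12863/202) = -202/12863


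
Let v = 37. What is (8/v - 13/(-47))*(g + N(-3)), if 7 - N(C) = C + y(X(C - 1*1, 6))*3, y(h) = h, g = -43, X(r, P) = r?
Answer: -17997/1739 ≈ -10.349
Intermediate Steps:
N(C) = 10 - 4*C (N(C) = 7 - (C + (C - 1*1)*3) = 7 - (C + (C - 1)*3) = 7 - (C + (-1 + C)*3) = 7 - (C + (-3 + 3*C)) = 7 - (-3 + 4*C) = 7 + (3 - 4*C) = 10 - 4*C)
(8/v - 13/(-47))*(g + N(-3)) = (8/37 - 13/(-47))*(-43 + (10 - 4*(-3))) = (8*(1/37) - 13*(-1/47))*(-43 + (10 + 12)) = (8/37 + 13/47)*(-43 + 22) = (857/1739)*(-21) = -17997/1739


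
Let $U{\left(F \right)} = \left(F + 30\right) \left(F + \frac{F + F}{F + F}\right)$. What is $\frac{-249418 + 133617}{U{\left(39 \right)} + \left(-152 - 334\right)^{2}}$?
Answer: $- \frac{115801}{238956} \approx -0.48461$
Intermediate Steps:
$U{\left(F \right)} = \left(1 + F\right) \left(30 + F\right)$ ($U{\left(F \right)} = \left(30 + F\right) \left(F + \frac{2 F}{2 F}\right) = \left(30 + F\right) \left(F + 2 F \frac{1}{2 F}\right) = \left(30 + F\right) \left(F + 1\right) = \left(30 + F\right) \left(1 + F\right) = \left(1 + F\right) \left(30 + F\right)$)
$\frac{-249418 + 133617}{U{\left(39 \right)} + \left(-152 - 334\right)^{2}} = \frac{-249418 + 133617}{\left(30 + 39^{2} + 31 \cdot 39\right) + \left(-152 - 334\right)^{2}} = - \frac{115801}{\left(30 + 1521 + 1209\right) + \left(-486\right)^{2}} = - \frac{115801}{2760 + 236196} = - \frac{115801}{238956}$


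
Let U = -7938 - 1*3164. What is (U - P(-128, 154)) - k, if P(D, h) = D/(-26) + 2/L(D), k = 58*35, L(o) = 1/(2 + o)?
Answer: -167504/13 ≈ -12885.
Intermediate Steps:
U = -11102 (U = -7938 - 3164 = -11102)
k = 2030
P(D, h) = 4 + 51*D/26 (P(D, h) = D/(-26) + 2/(1/(2 + D)) = D*(-1/26) + 2*(2 + D) = -D/26 + (4 + 2*D) = 4 + 51*D/26)
(U - P(-128, 154)) - k = (-11102 - (4 + (51/26)*(-128))) - 1*2030 = (-11102 - (4 - 3264/13)) - 2030 = (-11102 - 1*(-3212/13)) - 2030 = (-11102 + 3212/13) - 2030 = -141114/13 - 2030 = -167504/13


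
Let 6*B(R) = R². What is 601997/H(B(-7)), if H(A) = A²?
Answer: 21671892/2401 ≈ 9026.2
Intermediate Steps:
B(R) = R²/6
601997/H(B(-7)) = 601997/(((⅙)*(-7)²)²) = 601997/(((⅙)*49)²) = 601997/((49/6)²) = 601997/(2401/36) = 601997*(36/2401) = 21671892/2401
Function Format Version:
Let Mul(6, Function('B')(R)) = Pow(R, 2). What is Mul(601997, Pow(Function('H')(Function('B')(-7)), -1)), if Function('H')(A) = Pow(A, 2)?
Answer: Rational(21671892, 2401) ≈ 9026.2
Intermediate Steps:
Function('B')(R) = Mul(Rational(1, 6), Pow(R, 2))
Mul(601997, Pow(Function('H')(Function('B')(-7)), -1)) = Mul(601997, Pow(Pow(Mul(Rational(1, 6), Pow(-7, 2)), 2), -1)) = Mul(601997, Pow(Pow(Mul(Rational(1, 6), 49), 2), -1)) = Mul(601997, Pow(Pow(Rational(49, 6), 2), -1)) = Mul(601997, Pow(Rational(2401, 36), -1)) = Mul(601997, Rational(36, 2401)) = Rational(21671892, 2401)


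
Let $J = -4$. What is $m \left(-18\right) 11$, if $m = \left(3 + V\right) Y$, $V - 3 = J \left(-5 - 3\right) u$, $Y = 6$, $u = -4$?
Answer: $144936$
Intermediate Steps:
$V = -125$ ($V = 3 + - 4 \left(-5 - 3\right) \left(-4\right) = 3 + \left(-4\right) \left(-8\right) \left(-4\right) = 3 + 32 \left(-4\right) = 3 - 128 = -125$)
$m = -732$ ($m = \left(3 - 125\right) 6 = \left(-122\right) 6 = -732$)
$m \left(-18\right) 11 = \left(-732\right) \left(-18\right) 11 = 13176 \cdot 11 = 144936$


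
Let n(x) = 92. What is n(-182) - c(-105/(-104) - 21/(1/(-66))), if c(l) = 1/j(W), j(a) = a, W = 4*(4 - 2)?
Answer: 735/8 ≈ 91.875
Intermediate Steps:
W = 8 (W = 4*2 = 8)
c(l) = 1/8
n(-182) - c(-105/(-104) - 21/(1/(-66))) = 92 - 1*1/8 = 92 - 1/8 = 735/8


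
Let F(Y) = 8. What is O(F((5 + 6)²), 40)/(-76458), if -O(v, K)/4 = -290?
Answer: -580/38229 ≈ -0.015172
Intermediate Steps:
O(v, K) = 1160 (O(v, K) = -4*(-290) = 1160)
O(F((5 + 6)²), 40)/(-76458) = 1160/(-76458) = 1160*(-1/76458) = -580/38229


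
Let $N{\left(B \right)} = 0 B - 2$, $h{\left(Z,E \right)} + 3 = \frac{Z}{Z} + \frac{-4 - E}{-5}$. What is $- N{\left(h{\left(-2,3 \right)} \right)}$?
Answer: $2$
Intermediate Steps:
$h{\left(Z,E \right)} = - \frac{6}{5} + \frac{E}{5}$ ($h{\left(Z,E \right)} = -3 + \left(\frac{Z}{Z} + \frac{-4 - E}{-5}\right) = -3 + \left(1 + \left(-4 - E\right) \left(- \frac{1}{5}\right)\right) = -3 + \left(1 + \left(\frac{4}{5} + \frac{E}{5}\right)\right) = -3 + \left(\frac{9}{5} + \frac{E}{5}\right) = - \frac{6}{5} + \frac{E}{5}$)
$N{\left(B \right)} = -2$ ($N{\left(B \right)} = 0 - 2 = -2$)
$- N{\left(h{\left(-2,3 \right)} \right)} = \left(-1\right) \left(-2\right) = 2$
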